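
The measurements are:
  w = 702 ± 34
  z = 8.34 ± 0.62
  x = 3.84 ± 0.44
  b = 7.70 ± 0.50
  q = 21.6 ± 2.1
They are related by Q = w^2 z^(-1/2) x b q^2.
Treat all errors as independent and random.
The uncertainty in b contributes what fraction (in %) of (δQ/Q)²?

(δQ/Q)² = (2·δw/w)² + (−½·δz/z)² + (1·δx/x)² + (1·δb/b)² + (2·δq/q)²
  w term: (2×0.0484)² = 0.00938
  z term: (-0.5×0.0743)² = 0.00138
  x term: (1×0.115)² = 0.0131
  b term: (1×0.0649)² = 0.00422
  q term: (2×0.0972)² = 0.0378
Total = 0.0659. Share from b = 0.00422/0.0659 = 0.0640.

6.40%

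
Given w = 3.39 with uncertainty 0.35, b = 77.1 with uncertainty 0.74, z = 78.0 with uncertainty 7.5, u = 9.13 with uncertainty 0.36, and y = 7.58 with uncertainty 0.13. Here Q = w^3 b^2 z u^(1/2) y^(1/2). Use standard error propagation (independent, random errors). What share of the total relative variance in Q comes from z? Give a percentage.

8.72%

(δQ/Q)² = (3·δw/w)² + (2·δb/b)² + (1·δz/z)² + (½·δu/u)² + (½·δy/y)²
  w term: (3×0.103)² = 0.0959
  b term: (2×0.00960)² = 0.000368
  z term: (1×0.0962)² = 0.00925
  u term: (0.5×0.0394)² = 0.000389
  y term: (0.5×0.0172)² = 7.35e-05
Total = 0.106. Share from z = 0.00925/0.106 = 0.0872.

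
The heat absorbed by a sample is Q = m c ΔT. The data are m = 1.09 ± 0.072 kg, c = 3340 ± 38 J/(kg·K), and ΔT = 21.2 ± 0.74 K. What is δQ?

Relative error in a monomial: (δQ/Q)² = Σ (nᵢ · δxᵢ/xᵢ)².
  (1·δm/m)² = (1×0.0661)² = 0.00436;  (1·δc/c)² = (1×0.0114)² = 0.000129;  (1·δΔT/ΔT)² = (1×0.0349)² = 0.00122
δQ/Q = √(0.00571) = 0.0756
Q = 77200 J, so δQ = 0.0756 × 77200 = 5830 J.

5830 J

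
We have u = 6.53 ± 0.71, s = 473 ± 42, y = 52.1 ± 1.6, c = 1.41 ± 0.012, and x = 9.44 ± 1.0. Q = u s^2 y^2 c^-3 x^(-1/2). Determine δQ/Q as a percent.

22.5%

For a monomial Q ∝ u, s^2, y^2, c^-3, x^(-1/2), fractional errors add in quadrature:
  (1·δu/u)² = (1×0.109)² = 0.0118;  (2·δs/s)² = (2×0.0888)² = 0.0315;  (2·δy/y)² = (2×0.0307)² = 0.00377;  (-3·δc/c)² = (-3×0.00851)² = 0.000652;  (−½·δx/x)² = (-0.5×0.106)² = 0.00281
δQ/Q = √(0.0506) = 0.225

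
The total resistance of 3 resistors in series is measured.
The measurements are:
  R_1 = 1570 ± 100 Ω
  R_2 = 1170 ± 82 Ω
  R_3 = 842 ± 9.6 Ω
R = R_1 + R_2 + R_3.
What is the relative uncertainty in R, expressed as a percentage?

R is a linear combination, so absolute uncertainties add in quadrature:
  (δR_1)² = 10000;  (δR_2)² = 6720;  (δR_3)² = 92.2
δR = √(16800) = 130 Ω
R = 3580 Ω, so δR/R = 130/3580 = 0.0362.

3.62%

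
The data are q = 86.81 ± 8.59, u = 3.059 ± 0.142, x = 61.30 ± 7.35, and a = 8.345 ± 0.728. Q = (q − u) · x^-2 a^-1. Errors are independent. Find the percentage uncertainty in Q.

Let w = q − u = 83.75. δw = √(δq² + δu²) = √(73.8 + 0.0202) = 8.59, so δw/w = 0.103.
Q is then a monomial in w, x, a:
δQ/Q = √((δw/w)² + (-2·δx/x)² + (-1·δa/a)²) = √(0.0105 + 0.0575 + 0.00761) = 0.275

27.5%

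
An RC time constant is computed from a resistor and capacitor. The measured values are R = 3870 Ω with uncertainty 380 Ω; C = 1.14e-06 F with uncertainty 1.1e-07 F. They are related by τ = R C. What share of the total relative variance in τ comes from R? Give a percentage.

50.9%

(δτ/τ)² = (1·δR/R)² + (1·δC/C)²
  R term: (1×0.0982)² = 0.00964
  C term: (1×0.0965)² = 0.00931
Total = 0.0190. Share from R = 0.00964/0.0190 = 0.509.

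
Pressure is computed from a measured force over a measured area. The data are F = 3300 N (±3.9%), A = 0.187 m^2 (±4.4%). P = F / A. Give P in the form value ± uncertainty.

17600 ± 1040 Pa

P is a product of powers, so relative uncertainties combine in quadrature:
  (1·δF/F)² = (1×0.0390)² = 0.00152;  (-1·δA/A)² = (-1×0.0440)² = 0.00194
δP/P = √(0.00346) = 0.0588
P = 17600 Pa, so δP = 0.0588 × 17600 = 1040 Pa.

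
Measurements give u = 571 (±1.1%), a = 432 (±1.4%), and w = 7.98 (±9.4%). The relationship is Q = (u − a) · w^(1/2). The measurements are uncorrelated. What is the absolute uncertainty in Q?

30.8

Let h = u − a = 139. δh = √(δu² + δa²) = √(39.5 + 36.6) = 8.72, so δh/h = 0.0627.
Q is then a monomial in h, w:
δQ/Q = √((δh/h)² + (½·δw/w)²) = √(0.00394 + 0.00221) = 0.0784
Q = 393, so δQ = 0.0784 × 393 = 30.8.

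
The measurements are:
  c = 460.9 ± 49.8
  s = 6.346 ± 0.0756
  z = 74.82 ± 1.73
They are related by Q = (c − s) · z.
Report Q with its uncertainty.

34010 ± 3810

Let u = c − s = 454.6. δu = √(δc² + δs²) = √(2480 + 0.00572) = 49.8, so δu/u = 0.110.
Q is then a monomial in u, z:
δQ/Q = √((δu/u)² + (1·δz/z)²) = √(0.0120 + 0.000535) = 0.112
Q = 34010, so δQ = 0.112 × 34010 = 3810.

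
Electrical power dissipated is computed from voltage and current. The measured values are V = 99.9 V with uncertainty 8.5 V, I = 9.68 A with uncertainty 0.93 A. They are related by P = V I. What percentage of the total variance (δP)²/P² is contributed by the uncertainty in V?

44.0%

(δP/P)² = (1·δV/V)² + (1·δI/I)²
  V term: (1×0.0851)² = 0.00724
  I term: (1×0.0961)² = 0.00923
Total = 0.0165. Share from V = 0.00724/0.0165 = 0.440.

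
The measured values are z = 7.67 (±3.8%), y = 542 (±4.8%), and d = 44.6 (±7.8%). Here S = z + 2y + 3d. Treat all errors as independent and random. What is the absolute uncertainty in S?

53.1

For a sum/difference, combine absolute errors in quadrature:
  (δz)² = 0.0849;  (2·δy)² = 2710;  (3·δd)² = 109
δS = √(2820) = 53.1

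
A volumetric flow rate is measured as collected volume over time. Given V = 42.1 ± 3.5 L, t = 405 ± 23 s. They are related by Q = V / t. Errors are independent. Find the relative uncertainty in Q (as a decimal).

Q is a product of powers, so relative uncertainties combine in quadrature:
  (1·δV/V)² = (1×0.0831)² = 0.00691;  (-1·δt/t)² = (-1×0.0568)² = 0.00323
δQ/Q = √(0.0101) = 0.101

0.101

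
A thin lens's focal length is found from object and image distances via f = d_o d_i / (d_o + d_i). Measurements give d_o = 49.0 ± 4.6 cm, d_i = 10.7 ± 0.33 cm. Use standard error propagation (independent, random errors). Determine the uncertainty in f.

0.267 cm

∂f/∂d_o = (d_i/(d_o+d_i))² = 0.0321;  ∂f/∂d_i = (d_o/(d_o+d_i))² = 0.674
δf = √((∂f/∂d_o · δd_o)² + (∂f/∂d_i · δd_i)²) = √(0.0218 + 0.0494) = 0.267 cm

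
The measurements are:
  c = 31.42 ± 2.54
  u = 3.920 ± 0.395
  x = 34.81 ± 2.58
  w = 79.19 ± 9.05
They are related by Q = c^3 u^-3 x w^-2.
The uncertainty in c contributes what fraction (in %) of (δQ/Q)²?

28.3%

(δQ/Q)² = (3·δc/c)² + (-3·δu/u)² + (1·δx/x)² + (-2·δw/w)²
  c term: (3×0.0808)² = 0.0588
  u term: (-3×0.101)² = 0.0914
  x term: (1×0.0741)² = 0.00549
  w term: (-2×0.114)² = 0.0522
Total = 0.208. Share from c = 0.0588/0.208 = 0.283.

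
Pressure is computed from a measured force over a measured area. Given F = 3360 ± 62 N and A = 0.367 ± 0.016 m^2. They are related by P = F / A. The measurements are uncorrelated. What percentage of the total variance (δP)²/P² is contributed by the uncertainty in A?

(δP/P)² = (1·δF/F)² + (-1·δA/A)²
  F term: (1×0.0185)² = 0.000340
  A term: (-1×0.0436)² = 0.00190
Total = 0.00224. Share from A = 0.00190/0.00224 = 0.848.

84.8%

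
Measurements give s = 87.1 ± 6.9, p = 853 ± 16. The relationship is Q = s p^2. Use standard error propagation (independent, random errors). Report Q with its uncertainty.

Q is a product of powers, so relative uncertainties combine in quadrature:
  (1·δs/s)² = (1×0.0792)² = 0.00628;  (2·δp/p)² = (2×0.0188)² = 0.00141
δQ/Q = √(0.00768) = 0.0877
Q = 6.34e+07, so δQ = 0.0877 × 6.34e+07 = 5.55e+06.

(6.34 ± 0.555) × 10^7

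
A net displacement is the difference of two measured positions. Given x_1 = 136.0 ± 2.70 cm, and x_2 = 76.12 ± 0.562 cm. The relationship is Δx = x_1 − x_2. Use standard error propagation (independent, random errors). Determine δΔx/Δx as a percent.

4.61%

Δx is a linear combination, so absolute uncertainties add in quadrature:
  (δx_1)² = 7.29;  (δx_2)² = 0.316
δΔx = √(7.61) = 2.76 cm
Δx = 59.88 cm, so δΔx/Δx = 2.76/59.88 = 0.0461.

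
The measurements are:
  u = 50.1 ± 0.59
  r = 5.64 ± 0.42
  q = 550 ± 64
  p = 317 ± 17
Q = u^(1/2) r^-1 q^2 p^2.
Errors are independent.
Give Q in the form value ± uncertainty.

(3.81 ± 1.02) × 10^10

Products/powers → add relative errors in quadrature, weighted by exponent:
  (½·δu/u)² = (0.5×0.0118)² = 3.47e-05;  (-1·δr/r)² = (-1×0.0745)² = 0.00555;  (2·δq/q)² = (2×0.116)² = 0.0542;  (2·δp/p)² = (2×0.0536)² = 0.0115
δQ/Q = √(0.0712) = 0.267
Q = 3.81e+10, so δQ = 0.267 × 3.81e+10 = 1.02e+10.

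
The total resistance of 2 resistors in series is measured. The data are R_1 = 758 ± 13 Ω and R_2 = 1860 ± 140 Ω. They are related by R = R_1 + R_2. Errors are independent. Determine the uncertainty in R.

141 Ω

For a sum/difference, combine absolute errors in quadrature:
  (δR_1)² = 169;  (δR_2)² = 19600
δR = √(19800) = 141 Ω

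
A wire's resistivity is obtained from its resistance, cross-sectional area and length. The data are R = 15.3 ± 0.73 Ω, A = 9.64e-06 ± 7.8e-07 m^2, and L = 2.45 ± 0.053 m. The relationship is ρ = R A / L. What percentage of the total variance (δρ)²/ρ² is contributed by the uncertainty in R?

24.5%

(δρ/ρ)² = (1·δR/R)² + (1·δA/A)² + (-1·δL/L)²
  R term: (1×0.0477)² = 0.00228
  A term: (1×0.0809)² = 0.00655
  L term: (-1×0.0216)² = 0.000468
Total = 0.00929. Share from R = 0.00228/0.00929 = 0.245.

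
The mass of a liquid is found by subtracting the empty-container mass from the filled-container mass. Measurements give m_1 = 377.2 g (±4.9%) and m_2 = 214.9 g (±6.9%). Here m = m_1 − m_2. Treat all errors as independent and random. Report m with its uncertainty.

m is a linear combination, so absolute uncertainties add in quadrature:
  (δm_1)² = 342;  (δm_2)² = 220
δm = √(561) = 23.7 g
m = 162.3 g.

162.3 ± 23.7 g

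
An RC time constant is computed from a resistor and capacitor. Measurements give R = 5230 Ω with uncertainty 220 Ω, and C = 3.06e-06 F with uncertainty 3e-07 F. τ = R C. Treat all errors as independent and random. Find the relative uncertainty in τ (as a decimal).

Relative error in a monomial: (δτ/τ)² = Σ (nᵢ · δxᵢ/xᵢ)².
  (1·δR/R)² = (1×0.0421)² = 0.00177;  (1·δC/C)² = (1×0.0980)² = 0.00961
δτ/τ = √(0.0114) = 0.107

0.107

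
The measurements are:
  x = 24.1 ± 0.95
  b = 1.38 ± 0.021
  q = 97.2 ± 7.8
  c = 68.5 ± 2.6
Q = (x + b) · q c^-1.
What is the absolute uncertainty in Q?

3.48

Let u = x + b = 25.5. δu = √(δx² + δb²) = √(0.902 + 0.000441) = 0.950, so δu/u = 0.0373.
Q is then a monomial in u, q, c:
δQ/Q = √((δu/u)² + (1·δq/q)² + (-1·δc/c)²) = √(0.00139 + 0.00644 + 0.00144) = 0.0963
Q = 36.2, so δQ = 0.0963 × 36.2 = 3.48.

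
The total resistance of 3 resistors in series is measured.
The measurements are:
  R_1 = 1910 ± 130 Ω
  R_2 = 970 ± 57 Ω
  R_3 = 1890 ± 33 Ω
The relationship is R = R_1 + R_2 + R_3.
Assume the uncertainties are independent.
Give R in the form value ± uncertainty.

4770 ± 146 Ω

R is a linear combination, so absolute uncertainties add in quadrature:
  (δR_1)² = 16900;  (δR_2)² = 3250;  (δR_3)² = 1090
δR = √(21200) = 146 Ω
R = 4770 Ω.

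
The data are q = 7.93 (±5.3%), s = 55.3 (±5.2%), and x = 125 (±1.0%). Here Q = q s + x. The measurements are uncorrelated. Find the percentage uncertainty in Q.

5.78%

Let p = q·s = 439. δp/p = √((1·δq/q)² + (1·δs/s)²) = √(0.00281 + 0.00270) = 0.0742, so δp = 32.6.
Q = p + x: δQ = √(δp² + δx²) = √(1060 + 1.56) = 32.6
Q = 564, so δQ/Q = 32.6/564 = 0.0578.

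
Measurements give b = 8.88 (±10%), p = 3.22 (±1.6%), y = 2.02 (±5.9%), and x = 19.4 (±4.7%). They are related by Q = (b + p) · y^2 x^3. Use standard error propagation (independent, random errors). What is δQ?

71400

Let u = b + p = 12.1. δu = √(δb² + δp²) = √(0.789 + 0.00265) = 0.889, so δu/u = 0.0735.
Q is then a monomial in u, y, x:
δQ/Q = √((δu/u)² + (2·δy/y)² + (3·δx/x)²) = √(0.00540 + 0.0139 + 0.0199) = 0.198
Q = 3.6e+05, so δQ = 0.198 × 3.6e+05 = 71400.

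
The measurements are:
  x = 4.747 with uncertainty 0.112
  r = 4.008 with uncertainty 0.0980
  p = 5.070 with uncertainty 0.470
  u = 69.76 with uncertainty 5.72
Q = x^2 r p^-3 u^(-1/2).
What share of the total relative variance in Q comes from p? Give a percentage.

(δQ/Q)² = (2·δx/x)² + (1·δr/r)² + (-3·δp/p)² + (−½·δu/u)²
  x term: (2×0.0236)² = 0.00223
  r term: (1×0.0245)² = 0.000598
  p term: (-3×0.0927)² = 0.0773
  u term: (-0.5×0.0820)² = 0.00168
Total = 0.0818. Share from p = 0.0773/0.0818 = 0.945.

94.5%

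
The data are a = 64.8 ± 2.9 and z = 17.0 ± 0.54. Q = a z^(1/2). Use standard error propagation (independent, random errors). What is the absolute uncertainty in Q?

Q is a product of powers, so relative uncertainties combine in quadrature:
  (1·δa/a)² = (1×0.0448)² = 0.00200;  (½·δz/z)² = (0.5×0.0318)² = 0.000252
δQ/Q = √(0.00226) = 0.0475
Q = 267, so δQ = 0.0475 × 267 = 12.7.

12.7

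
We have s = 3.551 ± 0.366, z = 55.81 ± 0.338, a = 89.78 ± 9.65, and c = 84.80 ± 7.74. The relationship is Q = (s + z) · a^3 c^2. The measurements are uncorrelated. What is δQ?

Let u = s + z = 59.36. δu = √(δs² + δz²) = √(0.134 + 0.114) = 0.498, so δu/u = 0.00839.
Q is then a monomial in u, a, c:
δQ/Q = √((δu/u)² + (3·δa/a)² + (2·δc/c)²) = √(7.04e-05 + 0.104 + 0.0333) = 0.371
Q = 3.089e+11, so δQ = 0.371 × 3.089e+11 = 1.14e+11.

1.14e+11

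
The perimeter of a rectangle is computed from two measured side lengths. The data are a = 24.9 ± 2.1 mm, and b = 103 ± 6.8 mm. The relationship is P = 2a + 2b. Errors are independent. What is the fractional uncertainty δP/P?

Each term contributes (cᵢ δxᵢ)² to (δP)²:
  (2·δa)² = 17.6;  (2·δb)² = 185
δP = √(203) = 14.2 mm
P = 256 mm, so δP/P = 14.2/256 = 0.0556.

0.0556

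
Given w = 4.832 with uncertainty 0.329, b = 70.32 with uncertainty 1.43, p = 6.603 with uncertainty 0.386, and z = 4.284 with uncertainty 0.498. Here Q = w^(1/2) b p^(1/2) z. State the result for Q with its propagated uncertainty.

For a monomial Q ∝ w^(1/2), b, p^(1/2), z, fractional errors add in quadrature:
  (½·δw/w)² = (0.5×0.0681)² = 0.00116;  (1·δb/b)² = (1×0.0203)² = 0.000414;  (½·δp/p)² = (0.5×0.0585)² = 0.000854;  (1·δz/z)² = (1×0.116)² = 0.0135
δQ/Q = √(0.0159) = 0.126
Q = 1702, so δQ = 0.126 × 1702 = 215.

1702 ± 215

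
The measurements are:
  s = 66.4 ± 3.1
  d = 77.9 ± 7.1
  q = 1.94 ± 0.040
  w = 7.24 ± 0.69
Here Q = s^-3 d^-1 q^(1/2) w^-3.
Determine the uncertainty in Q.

Each factor contributes (exponent × relative error)² to (δQ/Q)²:
  (-3·δs/s)² = (-3×0.0467)² = 0.0196;  (-1·δd/d)² = (-1×0.0911)² = 0.00831;  (½·δq/q)² = (0.5×0.0206)² = 0.000106;  (-3·δw/w)² = (-3×0.0953)² = 0.0817
δQ/Q = √(0.110) = 0.331
Q = 1.61e-10, so δQ = 0.331 × 1.61e-10 = 5.33e-11.

5.33e-11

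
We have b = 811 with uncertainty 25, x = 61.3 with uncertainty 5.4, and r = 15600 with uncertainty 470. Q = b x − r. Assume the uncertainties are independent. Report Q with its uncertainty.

Let p = b·x = 49700. δp/p = √((1·δb/b)² + (1·δx/x)²) = √(0.000950 + 0.00776) = 0.0933, so δp = 4640.
Q = p − r: δQ = √(δp² + δr²) = √(2.15e+07 + 2.21e+05) = 4660
Q = 34100.

34100 ± 4660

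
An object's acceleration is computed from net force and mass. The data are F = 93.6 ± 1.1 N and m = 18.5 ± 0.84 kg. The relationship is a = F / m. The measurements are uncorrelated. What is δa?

0.237 m/s^2

Since a is a product/quotient, work with relative uncertainties:
  (1·δF/F)² = (1×0.0118)² = 0.000138;  (-1·δm/m)² = (-1×0.0454)² = 0.00206
δa/a = √(0.00220) = 0.0469
a = 5.06 m/s^2, so δa = 0.0469 × 5.06 = 0.237 m/s^2.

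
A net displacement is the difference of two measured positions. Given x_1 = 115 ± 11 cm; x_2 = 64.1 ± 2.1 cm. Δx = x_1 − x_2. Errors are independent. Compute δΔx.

11.2 cm

Sums and differences: (δΔx)² = Σ (cᵢ δxᵢ)².
  (δx_1)² = 121;  (δx_2)² = 4.41
δΔx = √(125) = 11.2 cm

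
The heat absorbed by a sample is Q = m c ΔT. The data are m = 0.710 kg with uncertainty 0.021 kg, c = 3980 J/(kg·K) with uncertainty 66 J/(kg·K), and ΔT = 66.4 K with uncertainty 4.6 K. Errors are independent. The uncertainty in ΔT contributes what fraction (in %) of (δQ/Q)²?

(δQ/Q)² = (1·δm/m)² + (1·δc/c)² + (1·δΔT/ΔT)²
  m term: (1×0.0296)² = 0.000875
  c term: (1×0.0166)² = 0.000275
  ΔT term: (1×0.0693)² = 0.00480
Total = 0.00595. Share from ΔT = 0.00480/0.00595 = 0.807.

80.7%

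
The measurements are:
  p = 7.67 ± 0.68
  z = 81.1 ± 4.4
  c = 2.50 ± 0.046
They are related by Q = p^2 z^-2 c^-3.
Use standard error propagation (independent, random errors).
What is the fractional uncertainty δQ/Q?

0.215

For a monomial Q ∝ p^2, z^-2, c^-3, fractional errors add in quadrature:
  (2·δp/p)² = (2×0.0887)² = 0.0314;  (-2·δz/z)² = (-2×0.0543)² = 0.0118;  (-3·δc/c)² = (-3×0.0184)² = 0.00305
δQ/Q = √(0.0463) = 0.215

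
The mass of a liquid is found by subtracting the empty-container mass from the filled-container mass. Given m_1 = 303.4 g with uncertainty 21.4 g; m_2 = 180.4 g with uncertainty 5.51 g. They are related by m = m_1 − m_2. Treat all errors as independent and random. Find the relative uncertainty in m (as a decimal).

0.180

Absolute uncertainties add in quadrature for a linear combination:
  (δm_1)² = 458;  (δm_2)² = 30.4
δm = √(488) = 22.1 g
m = 123.0 g, so δm/m = 22.1/123.0 = 0.180.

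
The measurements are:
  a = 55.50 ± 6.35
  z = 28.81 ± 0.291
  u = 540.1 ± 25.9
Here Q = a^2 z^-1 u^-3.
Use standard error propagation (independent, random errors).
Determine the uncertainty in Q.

1.84e-07

Q is a product of powers, so relative uncertainties combine in quadrature:
  (2·δa/a)² = (2×0.114)² = 0.0524;  (-1·δz/z)² = (-1×0.0101)² = 0.000102;  (-3·δu/u)² = (-3×0.0480)² = 0.0207
δQ/Q = √(0.0732) = 0.270
Q = 6.786e-07, so δQ = 0.270 × 6.786e-07 = 1.84e-07.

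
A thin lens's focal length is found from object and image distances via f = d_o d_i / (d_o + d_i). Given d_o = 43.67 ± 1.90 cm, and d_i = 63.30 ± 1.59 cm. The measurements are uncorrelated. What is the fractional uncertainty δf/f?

∂f/∂d_o = (d_i/(d_o+d_i))² = 0.350;  ∂f/∂d_i = (d_o/(d_o+d_i))² = 0.167
δf = √((∂f/∂d_o · δd_o)² + (∂f/∂d_i · δd_i)²) = √(0.443 + 0.0702) = 0.716 cm
f = 25.84 cm, so δf/f = 0.716/25.84 = 0.0277.

0.0277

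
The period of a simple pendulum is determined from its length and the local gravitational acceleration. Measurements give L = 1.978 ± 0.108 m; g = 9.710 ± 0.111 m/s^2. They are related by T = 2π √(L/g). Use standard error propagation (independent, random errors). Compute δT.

0.0791 s

T is a product of powers, so relative uncertainties combine in quadrature:
  (½·δL/L)² = (0.5×0.0546)² = 0.000745;  (−½·δg/g)² = (-0.5×0.0114)² = 3.27e-05
δT/T = √(0.000778) = 0.0279
T = 2.836 s, so δT = 0.0279 × 2.836 = 0.0791 s.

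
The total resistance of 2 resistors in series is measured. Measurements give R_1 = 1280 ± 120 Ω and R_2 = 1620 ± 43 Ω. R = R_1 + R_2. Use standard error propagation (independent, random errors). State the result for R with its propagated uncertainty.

R is a linear combination, so absolute uncertainties add in quadrature:
  (δR_1)² = 14400;  (δR_2)² = 1850
δR = √(16200) = 127 Ω
R = 2900 Ω.

2900 ± 127 Ω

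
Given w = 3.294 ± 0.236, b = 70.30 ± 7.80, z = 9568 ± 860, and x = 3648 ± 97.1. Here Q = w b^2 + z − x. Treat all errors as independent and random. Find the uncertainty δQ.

3890

Let p = w·b^2 = 16280. δp/p = √((1·δw/w)² + (2·δb/b)²) = √(0.00513 + 0.0492) = 0.233, so δp = 3800.
Q = p + z − x: δQ = √(δp² + δz² + δx²) = √(1.44e+07 + 7.4e+05 + 9430) = 3890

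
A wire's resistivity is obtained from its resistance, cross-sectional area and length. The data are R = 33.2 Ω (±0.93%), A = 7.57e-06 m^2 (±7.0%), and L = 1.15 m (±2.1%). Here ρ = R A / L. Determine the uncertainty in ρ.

1.61e-05 Ω·m

For a monomial ρ ∝ R, A, L^-1, fractional errors add in quadrature:
  (1·δR/R)² = (1×0.00930)² = 8.65e-05;  (1·δA/A)² = (1×0.0700)² = 0.00490;  (-1·δL/L)² = (-1×0.0210)² = 0.000441
δρ/ρ = √(0.00543) = 0.0737
ρ = 0.000219 Ω·m, so δρ = 0.0737 × 0.000219 = 1.61e-05 Ω·m.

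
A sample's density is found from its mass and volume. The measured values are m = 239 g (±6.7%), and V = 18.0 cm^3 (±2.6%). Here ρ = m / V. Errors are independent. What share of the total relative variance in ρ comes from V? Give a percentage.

(δρ/ρ)² = (1·δm/m)² + (-1·δV/V)²
  m term: (1×0.0670)² = 0.00449
  V term: (-1×0.0260)² = 0.000676
Total = 0.00517. Share from V = 0.000676/0.00517 = 0.131.

13.1%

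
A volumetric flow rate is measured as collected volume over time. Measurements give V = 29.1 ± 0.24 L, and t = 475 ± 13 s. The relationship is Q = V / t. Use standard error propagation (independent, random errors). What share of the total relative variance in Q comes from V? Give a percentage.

(δQ/Q)² = (1·δV/V)² + (-1·δt/t)²
  V term: (1×0.00825)² = 6.8e-05
  t term: (-1×0.0274)² = 0.000749
Total = 0.000817. Share from V = 6.8e-05/0.000817 = 0.0833.

8.33%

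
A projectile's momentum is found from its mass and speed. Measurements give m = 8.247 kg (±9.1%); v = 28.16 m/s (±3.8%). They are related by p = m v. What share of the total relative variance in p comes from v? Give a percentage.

14.8%

(δp/p)² = (1·δm/m)² + (1·δv/v)²
  m term: (1×0.0910)² = 0.00828
  v term: (1×0.0380)² = 0.00144
Total = 0.00973. Share from v = 0.00144/0.00973 = 0.148.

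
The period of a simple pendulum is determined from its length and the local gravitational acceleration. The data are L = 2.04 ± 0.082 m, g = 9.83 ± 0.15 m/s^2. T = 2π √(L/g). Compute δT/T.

0.0215

T is a product of powers, so relative uncertainties combine in quadrature:
  (½·δL/L)² = (0.5×0.0402)² = 0.000404;  (−½·δg/g)² = (-0.5×0.0153)² = 5.82e-05
δT/T = √(0.000462) = 0.0215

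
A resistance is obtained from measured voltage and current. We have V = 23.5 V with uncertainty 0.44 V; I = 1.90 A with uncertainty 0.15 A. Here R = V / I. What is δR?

Products/powers → add relative errors in quadrature, weighted by exponent:
  (1·δV/V)² = (1×0.0187)² = 0.000351;  (-1·δI/I)² = (-1×0.0789)² = 0.00623
δR/R = √(0.00658) = 0.0811
R = 12.4 Ω, so δR = 0.0811 × 12.4 = 1.00 Ω.

1.00 Ω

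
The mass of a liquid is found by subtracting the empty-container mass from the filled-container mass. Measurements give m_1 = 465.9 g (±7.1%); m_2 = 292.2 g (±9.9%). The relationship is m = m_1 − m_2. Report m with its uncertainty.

173.7 ± 43.9 g

Each term contributes (cᵢ δxᵢ)² to (δm)²:
  (δm_1)² = 1090;  (δm_2)² = 837
δm = √(1930) = 43.9 g
m = 173.7 g.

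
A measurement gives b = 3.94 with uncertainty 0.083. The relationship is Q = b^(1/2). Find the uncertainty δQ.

0.0209

Q ∝ b^(1/2), so δQ/Q = |½| · δb/b = 0.5 × 0.0211 = 0.0105.
Q = 1.98, so δQ = 0.0105 × 1.98 = 0.0209.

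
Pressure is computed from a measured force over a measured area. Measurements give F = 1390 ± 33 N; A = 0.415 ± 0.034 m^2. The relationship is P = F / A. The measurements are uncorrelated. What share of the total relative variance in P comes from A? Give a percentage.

(δP/P)² = (1·δF/F)² + (-1·δA/A)²
  F term: (1×0.0237)² = 0.000564
  A term: (-1×0.0819)² = 0.00671
Total = 0.00728. Share from A = 0.00671/0.00728 = 0.923.

92.3%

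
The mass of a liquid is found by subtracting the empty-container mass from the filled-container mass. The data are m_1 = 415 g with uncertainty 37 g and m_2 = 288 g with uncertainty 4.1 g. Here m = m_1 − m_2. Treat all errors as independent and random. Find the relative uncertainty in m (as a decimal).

0.293

For a sum/difference, combine absolute errors in quadrature:
  (δm_1)² = 1370;  (δm_2)² = 16.8
δm = √(1390) = 37.2 g
m = 127 g, so δm/m = 37.2/127 = 0.293.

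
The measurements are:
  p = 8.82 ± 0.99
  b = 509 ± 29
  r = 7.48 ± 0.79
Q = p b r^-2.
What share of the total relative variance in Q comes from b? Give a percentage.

(δQ/Q)² = (1·δp/p)² + (1·δb/b)² + (-2·δr/r)²
  p term: (1×0.112)² = 0.0126
  b term: (1×0.0570)² = 0.00325
  r term: (-2×0.106)² = 0.0446
Total = 0.0605. Share from b = 0.00325/0.0605 = 0.0537.

5.37%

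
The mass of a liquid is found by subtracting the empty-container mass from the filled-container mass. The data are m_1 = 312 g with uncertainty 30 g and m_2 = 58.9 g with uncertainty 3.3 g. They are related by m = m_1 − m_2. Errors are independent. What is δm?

30.2 g

For a sum/difference, combine absolute errors in quadrature:
  (δm_1)² = 900;  (δm_2)² = 10.9
δm = √(911) = 30.2 g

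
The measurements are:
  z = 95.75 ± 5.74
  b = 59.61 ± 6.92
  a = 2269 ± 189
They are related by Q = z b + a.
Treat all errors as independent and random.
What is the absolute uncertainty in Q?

Let p = z·b = 5708. δp/p = √((1·δz/z)² + (1·δb/b)²) = √(0.00359 + 0.0135) = 0.131, so δp = 746.
Q = p + a: δQ = √(δp² + δa²) = √(5.56e+05 + 35700) = 769

769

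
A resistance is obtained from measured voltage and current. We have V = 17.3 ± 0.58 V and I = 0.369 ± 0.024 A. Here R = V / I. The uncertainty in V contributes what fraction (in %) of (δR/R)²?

21.0%

(δR/R)² = (1·δV/V)² + (-1·δI/I)²
  V term: (1×0.0335)² = 0.00112
  I term: (-1×0.0650)² = 0.00423
Total = 0.00535. Share from V = 0.00112/0.00535 = 0.210.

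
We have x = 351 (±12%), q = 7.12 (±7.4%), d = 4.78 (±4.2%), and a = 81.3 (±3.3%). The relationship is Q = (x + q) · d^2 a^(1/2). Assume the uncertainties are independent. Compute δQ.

Let u = x + q = 358. δu = √(δx² + δq²) = √(1770 + 0.278) = 42.1, so δu/u = 0.118.
Q is then a monomial in u, d, a:
δQ/Q = √((δu/u)² + (2·δd/d)² + (½·δa/a)²) = √(0.0138 + 0.00706 + 0.000272) = 0.145
Q = 73800, so δQ = 0.145 × 73800 = 10700.

10700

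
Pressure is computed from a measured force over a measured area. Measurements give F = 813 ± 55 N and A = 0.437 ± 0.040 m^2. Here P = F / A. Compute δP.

212 Pa

For a monomial P ∝ F, A^-1, fractional errors add in quadrature:
  (1·δF/F)² = (1×0.0677)² = 0.00458;  (-1·δA/A)² = (-1×0.0915)² = 0.00838
δP/P = √(0.0130) = 0.114
P = 1860 Pa, so δP = 0.114 × 1860 = 212 Pa.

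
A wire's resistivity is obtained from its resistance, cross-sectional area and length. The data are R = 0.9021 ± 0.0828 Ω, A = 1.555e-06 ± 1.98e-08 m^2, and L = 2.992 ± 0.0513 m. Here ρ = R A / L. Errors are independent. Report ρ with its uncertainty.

For a monomial ρ ∝ R, A, L^-1, fractional errors add in quadrature:
  (1·δR/R)² = (1×0.0918)² = 0.00842;  (1·δA/A)² = (1×0.0127)² = 0.000162;  (-1·δL/L)² = (-1×0.0171)² = 0.000294
δρ/ρ = √(0.00888) = 0.0942
ρ = 4.688e-07 Ω·m, so δρ = 0.0942 × 4.688e-07 = 4.42e-08 Ω·m.

(4.688 ± 0.442) × 10^-7 Ω·m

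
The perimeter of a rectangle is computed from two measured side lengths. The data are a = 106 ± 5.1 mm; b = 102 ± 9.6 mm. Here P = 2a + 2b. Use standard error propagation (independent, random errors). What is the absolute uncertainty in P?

Absolute uncertainties add in quadrature for a linear combination:
  (2·δa)² = 104;  (2·δb)² = 369
δP = √(473) = 21.7 mm

21.7 mm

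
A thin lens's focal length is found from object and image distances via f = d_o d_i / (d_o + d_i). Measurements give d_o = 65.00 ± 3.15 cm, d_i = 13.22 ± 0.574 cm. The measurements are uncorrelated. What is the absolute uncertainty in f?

∂f/∂d_o = (d_i/(d_o+d_i))² = 0.0286;  ∂f/∂d_i = (d_o/(d_o+d_i))² = 0.691
δf = √((∂f/∂d_o · δd_o)² + (∂f/∂d_i · δd_i)²) = √(0.00810 + 0.157) = 0.406 cm

0.406 cm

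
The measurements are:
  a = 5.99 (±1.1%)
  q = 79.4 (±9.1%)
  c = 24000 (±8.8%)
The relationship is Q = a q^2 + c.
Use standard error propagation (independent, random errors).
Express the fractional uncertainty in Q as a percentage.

11.7%

Let p = a·q^2 = 37800. δp/p = √((1·δa/a)² + (2·δq/q)²) = √(0.000121 + 0.0331) = 0.182, so δp = 6890.
Q = p + c: δQ = √(δp² + δc²) = √(4.74e+07 + 4.46e+06) = 7200
Q = 61800, so δQ/Q = 7200/61800 = 0.117.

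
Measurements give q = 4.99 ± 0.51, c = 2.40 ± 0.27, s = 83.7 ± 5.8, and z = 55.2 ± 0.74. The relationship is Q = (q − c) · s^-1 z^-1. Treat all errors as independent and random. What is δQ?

0.000131

Let u = q − c = 2.59. δu = √(δq² + δc²) = √(0.260 + 0.0729) = 0.577, so δu/u = 0.223.
Q is then a monomial in u, s, z:
δQ/Q = √((δu/u)² + (-1·δs/s)² + (-1·δz/z)²) = √(0.0496 + 0.00480 + 0.000180) = 0.234
Q = 0.000561, so δQ = 0.234 × 0.000561 = 0.000131.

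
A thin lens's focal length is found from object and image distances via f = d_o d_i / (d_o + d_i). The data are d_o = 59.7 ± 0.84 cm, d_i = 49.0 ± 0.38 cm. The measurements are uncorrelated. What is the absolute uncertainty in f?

∂f/∂d_o = (d_i/(d_o+d_i))² = 0.203;  ∂f/∂d_i = (d_o/(d_o+d_i))² = 0.302
δf = √((∂f/∂d_o · δd_o)² + (∂f/∂d_i · δd_i)²) = √(0.0291 + 0.0131) = 0.206 cm

0.206 cm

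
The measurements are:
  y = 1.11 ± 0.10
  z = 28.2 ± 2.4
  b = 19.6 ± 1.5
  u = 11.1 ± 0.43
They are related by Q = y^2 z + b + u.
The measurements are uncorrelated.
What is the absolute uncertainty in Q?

Let p = y^2·z = 34.7. δp/p = √((2·δy/y)² + (1·δz/z)²) = √(0.0325 + 0.00724) = 0.199, so δp = 6.92.
Q = p + b + u: δQ = √(δp² + δb² + δu²) = √(47.9 + 2.25 + 0.185) = 7.10

7.10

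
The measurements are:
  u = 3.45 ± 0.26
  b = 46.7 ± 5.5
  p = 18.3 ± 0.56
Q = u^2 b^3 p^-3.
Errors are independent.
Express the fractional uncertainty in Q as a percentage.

For a monomial Q ∝ u^2, b^3, p^-3, fractional errors add in quadrature:
  (2·δu/u)² = (2×0.0754)² = 0.0227;  (3·δb/b)² = (3×0.118)² = 0.125;  (-3·δp/p)² = (-3×0.0306)² = 0.00843
δQ/Q = √(0.156) = 0.395

39.5%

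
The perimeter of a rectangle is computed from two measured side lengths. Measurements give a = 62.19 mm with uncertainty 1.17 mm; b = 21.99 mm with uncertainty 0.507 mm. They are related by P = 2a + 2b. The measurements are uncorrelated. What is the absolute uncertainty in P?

2.55 mm

Absolute uncertainties add in quadrature for a linear combination:
  (2·δa)² = 5.48;  (2·δb)² = 1.03
δP = √(6.50) = 2.55 mm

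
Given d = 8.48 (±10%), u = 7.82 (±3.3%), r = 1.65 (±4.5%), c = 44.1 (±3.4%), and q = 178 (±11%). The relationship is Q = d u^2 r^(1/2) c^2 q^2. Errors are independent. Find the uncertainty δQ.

Since Q is a product/quotient, work with relative uncertainties:
  (1·δd/d)² = (1×0.100)² = 0.0100;  (2·δu/u)² = (2×0.0330)² = 0.00436;  (½·δr/r)² = (0.5×0.0450)² = 0.000506;  (2·δc/c)² = (2×0.0340)² = 0.00462;  (2·δq/q)² = (2×0.110)² = 0.0484
δQ/Q = √(0.0679) = 0.261
Q = 4.1e+10, so δQ = 0.261 × 4.1e+10 = 1.07e+10.

1.07e+10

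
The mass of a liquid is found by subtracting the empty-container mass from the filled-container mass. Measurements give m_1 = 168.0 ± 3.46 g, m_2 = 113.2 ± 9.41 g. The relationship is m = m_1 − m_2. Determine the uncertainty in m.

Each term contributes (cᵢ δxᵢ)² to (δm)²:
  (δm_1)² = 12.0;  (δm_2)² = 88.5
δm = √(101) = 10.0 g

10.0 g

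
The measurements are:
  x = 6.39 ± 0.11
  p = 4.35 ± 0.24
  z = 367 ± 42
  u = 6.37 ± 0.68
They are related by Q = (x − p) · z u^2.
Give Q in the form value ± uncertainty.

30400 ± 8340

Let w = x − p = 2.04. δw = √(δx² + δp²) = √(0.0121 + 0.0576) = 0.264, so δw/w = 0.129.
Q is then a monomial in w, z, u:
δQ/Q = √((δw/w)² + (1·δz/z)² + (2·δu/u)²) = √(0.0167 + 0.0131 + 0.0456) = 0.275
Q = 30400, so δQ = 0.275 × 30400 = 8340.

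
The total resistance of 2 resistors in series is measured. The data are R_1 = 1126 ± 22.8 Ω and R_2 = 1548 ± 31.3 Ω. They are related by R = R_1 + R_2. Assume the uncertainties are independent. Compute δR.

38.7 Ω

Absolute uncertainties add in quadrature for a linear combination:
  (δR_1)² = 520;  (δR_2)² = 980
δR = √(1500) = 38.7 Ω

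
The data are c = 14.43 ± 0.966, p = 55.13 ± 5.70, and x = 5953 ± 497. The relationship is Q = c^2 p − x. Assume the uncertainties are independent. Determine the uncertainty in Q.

2000

Let w = c^2·p = 11480. δw/w = √((2·δc/c)² + (1·δp/p)²) = √(0.0179 + 0.0107) = 0.169, so δw = 1940.
Q = w − x: δQ = √(δw² + δx²) = √(3.77e+06 + 2.47e+05) = 2000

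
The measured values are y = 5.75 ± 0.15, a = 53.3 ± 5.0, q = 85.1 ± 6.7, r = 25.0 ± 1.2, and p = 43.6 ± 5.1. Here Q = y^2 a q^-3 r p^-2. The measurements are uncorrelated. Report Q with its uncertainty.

(3.76 ± 1.33) × 10^-5

For a monomial Q ∝ y^2, a, q^-3, r, p^-2, fractional errors add in quadrature:
  (2·δy/y)² = (2×0.0261)² = 0.00272;  (1·δa/a)² = (1×0.0938)² = 0.00880;  (-3·δq/q)² = (-3×0.0787)² = 0.0558;  (1·δr/r)² = (1×0.0480)² = 0.00230;  (-2·δp/p)² = (-2×0.117)² = 0.0547
δQ/Q = √(0.124) = 0.353
Q = 3.76e-05, so δQ = 0.353 × 3.76e-05 = 1.33e-05.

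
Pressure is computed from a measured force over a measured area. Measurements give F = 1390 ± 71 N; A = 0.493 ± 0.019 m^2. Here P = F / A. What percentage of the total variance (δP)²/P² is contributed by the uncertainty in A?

(δP/P)² = (1·δF/F)² + (-1·δA/A)²
  F term: (1×0.0511)² = 0.00261
  A term: (-1×0.0385)² = 0.00149
Total = 0.00409. Share from A = 0.00149/0.00409 = 0.363.

36.3%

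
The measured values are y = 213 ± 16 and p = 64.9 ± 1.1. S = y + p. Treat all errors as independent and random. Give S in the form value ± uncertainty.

For a sum/difference, combine absolute errors in quadrature:
  (δy)² = 256;  (δp)² = 1.21
δS = √(257) = 16.0
S = 278.

278 ± 16.0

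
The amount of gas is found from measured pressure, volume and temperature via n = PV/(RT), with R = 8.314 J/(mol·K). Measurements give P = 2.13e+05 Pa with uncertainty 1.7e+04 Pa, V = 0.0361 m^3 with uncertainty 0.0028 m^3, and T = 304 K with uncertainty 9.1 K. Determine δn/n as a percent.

For a monomial n ∝ P, V, T^-1, fractional errors add in quadrature:
  (1·δP/P)² = (1×0.0798)² = 0.00637;  (1·δV/V)² = (1×0.0776)² = 0.00602;  (-1·δT/T)² = (-1×0.0299)² = 0.000896
δn/n = √(0.0133) = 0.115

11.5%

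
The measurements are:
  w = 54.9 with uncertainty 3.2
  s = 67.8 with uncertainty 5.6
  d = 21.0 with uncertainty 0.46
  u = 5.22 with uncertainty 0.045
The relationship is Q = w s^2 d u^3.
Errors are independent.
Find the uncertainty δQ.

1.34e+08

Q is a product of powers, so relative uncertainties combine in quadrature:
  (1·δw/w)² = (1×0.0583)² = 0.00340;  (2·δs/s)² = (2×0.0826)² = 0.0273;  (1·δd/d)² = (1×0.0219)² = 0.000480;  (3·δu/u)² = (3×0.00862)² = 0.000669
δQ/Q = √(0.0318) = 0.178
Q = 7.54e+08, so δQ = 0.178 × 7.54e+08 = 1.34e+08.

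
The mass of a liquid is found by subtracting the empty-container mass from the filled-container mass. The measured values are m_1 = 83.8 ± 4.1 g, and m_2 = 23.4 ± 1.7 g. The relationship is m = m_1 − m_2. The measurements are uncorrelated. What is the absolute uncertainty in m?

4.44 g

For a sum/difference, combine absolute errors in quadrature:
  (δm_1)² = 16.8;  (δm_2)² = 2.89
δm = √(19.7) = 4.44 g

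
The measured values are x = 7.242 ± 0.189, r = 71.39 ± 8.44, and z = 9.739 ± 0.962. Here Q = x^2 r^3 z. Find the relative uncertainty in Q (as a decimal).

0.372

For a monomial Q ∝ x^2, r^3, z, fractional errors add in quadrature:
  (2·δx/x)² = (2×0.0261)² = 0.00272;  (3·δr/r)² = (3×0.118)² = 0.126;  (1·δz/z)² = (1×0.0988)² = 0.00976
δQ/Q = √(0.138) = 0.372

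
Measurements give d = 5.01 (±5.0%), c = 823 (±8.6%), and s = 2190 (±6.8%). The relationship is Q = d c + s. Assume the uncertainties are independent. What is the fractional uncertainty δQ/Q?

Let p = d·c = 4120. δp/p = √((1·δd/d)² + (1·δc/c)²) = √(0.00250 + 0.00740) = 0.0995, so δp = 410.
Q = p + s: δQ = √(δp² + δs²) = √(1.68e+05 + 22200) = 436
Q = 6310, so δQ/Q = 436/6310 = 0.0691.

0.0691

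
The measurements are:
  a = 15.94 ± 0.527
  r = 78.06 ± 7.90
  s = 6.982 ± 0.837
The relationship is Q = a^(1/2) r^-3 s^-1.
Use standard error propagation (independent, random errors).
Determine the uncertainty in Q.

3.93e-07

Q is a product of powers, so relative uncertainties combine in quadrature:
  (½·δa/a)² = (0.5×0.0331)² = 0.000273;  (-3·δr/r)² = (-3×0.101)² = 0.0922;  (-1·δs/s)² = (-1×0.120)² = 0.0144
δQ/Q = √(0.107) = 0.327
Q = 1.202e-06, so δQ = 0.327 × 1.202e-06 = 3.93e-07.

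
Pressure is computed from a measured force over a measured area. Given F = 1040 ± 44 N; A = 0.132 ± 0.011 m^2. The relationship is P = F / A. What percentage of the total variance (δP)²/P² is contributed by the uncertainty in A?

79.5%

(δP/P)² = (1·δF/F)² + (-1·δA/A)²
  F term: (1×0.0423)² = 0.00179
  A term: (-1×0.0833)² = 0.00694
Total = 0.00873. Share from A = 0.00694/0.00873 = 0.795.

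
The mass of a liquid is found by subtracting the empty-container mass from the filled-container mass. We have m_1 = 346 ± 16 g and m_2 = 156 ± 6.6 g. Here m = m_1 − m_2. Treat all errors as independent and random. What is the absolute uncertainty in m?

17.3 g

Sums and differences: (δm)² = Σ (cᵢ δxᵢ)².
  (δm_1)² = 256;  (δm_2)² = 43.6
δm = √(300) = 17.3 g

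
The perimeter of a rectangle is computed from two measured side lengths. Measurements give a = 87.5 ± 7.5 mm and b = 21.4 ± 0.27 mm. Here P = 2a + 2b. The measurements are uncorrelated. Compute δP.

15.0 mm

P is a linear combination, so absolute uncertainties add in quadrature:
  (2·δa)² = 225;  (2·δb)² = 0.292
δP = √(225) = 15.0 mm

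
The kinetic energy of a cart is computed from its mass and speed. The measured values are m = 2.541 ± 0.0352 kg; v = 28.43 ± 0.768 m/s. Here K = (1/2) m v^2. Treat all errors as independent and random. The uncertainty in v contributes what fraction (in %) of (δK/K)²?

93.8%

(δK/K)² = (1·δm/m)² + (2·δv/v)²
  m term: (1×0.0139)² = 0.000192
  v term: (2×0.0270)² = 0.00292
Total = 0.00311. Share from v = 0.00292/0.00311 = 0.938.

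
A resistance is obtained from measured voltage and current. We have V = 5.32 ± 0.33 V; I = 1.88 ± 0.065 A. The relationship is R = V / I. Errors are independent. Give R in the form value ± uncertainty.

Since R is a product/quotient, work with relative uncertainties:
  (1·δV/V)² = (1×0.0620)² = 0.00385;  (-1·δI/I)² = (-1×0.0346)² = 0.00120
δR/R = √(0.00504) = 0.0710
R = 2.83 Ω, so δR = 0.0710 × 2.83 = 0.201 Ω.

2.83 ± 0.201 Ω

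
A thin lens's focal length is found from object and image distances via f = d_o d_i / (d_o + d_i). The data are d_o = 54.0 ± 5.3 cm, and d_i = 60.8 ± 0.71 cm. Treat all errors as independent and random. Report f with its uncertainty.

∂f/∂d_o = (d_i/(d_o+d_i))² = 0.280;  ∂f/∂d_i = (d_o/(d_o+d_i))² = 0.221
δf = √((∂f/∂d_o · δd_o)² + (∂f/∂d_i · δd_i)²) = √(2.21 + 0.0247) = 1.49 cm
f = 28.6 cm.

28.6 ± 1.49 cm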